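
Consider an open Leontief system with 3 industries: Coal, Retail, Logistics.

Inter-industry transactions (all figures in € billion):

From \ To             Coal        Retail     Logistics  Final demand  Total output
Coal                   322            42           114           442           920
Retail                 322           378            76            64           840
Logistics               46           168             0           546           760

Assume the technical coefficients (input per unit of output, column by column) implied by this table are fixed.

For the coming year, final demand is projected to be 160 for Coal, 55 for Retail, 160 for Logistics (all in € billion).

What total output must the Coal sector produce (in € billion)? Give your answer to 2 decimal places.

Technical coefficients a_ij = z_ij / X_j:
  a_CC = 322/920 = 0.35, a_RC = 322/920 = 0.35, a_LC = 46/920 = 0.05
  a_CR = 42/840 = 0.05, a_RR = 378/840 = 0.45, a_LR = 168/840 = 0.20
  a_CL = 114/760 = 0.15, a_RL = 76/760 = 0.10, a_LL = 0/760 = 0.00
I − A =
  [   0.65    -0.05    -0.15]
  [  -0.35     0.55    -0.10]
  [  -0.05    -0.20     1.00]
Cofactors of I−A, C_ij = (−1)^(i+j)·(minor ij) (rows/columns in the sector order above):
  C_11 = (0.55)(1.00) − (-0.10)(-0.20) = 0.5300
  C_12 = −[(-0.35)(1.00) − (-0.10)(-0.05)] = 0.3550
  C_13 = (-0.35)(-0.20) − (0.55)(-0.05) = 0.0975
  C_21 = −[(-0.05)(1.00) − (-0.15)(-0.20)] = 0.0800
  C_22 = (0.65)(1.00) − (-0.15)(-0.05) = 0.6425
  C_23 = −[(0.65)(-0.20) − (-0.05)(-0.05)] = 0.1325
  C_31 = (-0.05)(-0.10) − (-0.15)(0.55) = 0.0875
  C_32 = −[(0.65)(-0.10) − (-0.15)(-0.35)] = 0.1175
  C_33 = (0.65)(0.55) − (-0.05)(-0.35) = 0.3400
det(I−A) = Σ_j (I−A)_1j·C_1j = (0.65)(0.5300) + (-0.05)(0.3550) + (-0.15)(0.0975) = 0.312125
adj(I−A) = Cᵀ =
  [ 0.5300   0.0800   0.0875]
  [ 0.3550   0.6425   0.1175]
  [ 0.0975   0.1325   0.3400]
(I − A)⁻¹ = adj(I−A) / det(I−A) ≈
  [   1.6980     0.2563     0.2803]
  [   1.1374     2.0585     0.3765]
  [   0.3124     0.4245     1.0893]
x = (I − A)⁻¹ d = adj(I−A)·d / det(I−A), with det(I−A) = 0.312125:
  x_C = (0.5300·160 + 0.0800·55 + 0.0875·160) / 0.312125 = 103.20 / 0.312125 ≈ 330.64
  x_R = (0.3550·160 + 0.6425·55 + 0.1175·160) / 0.312125 = 110.9375 / 0.312125 ≈ 355.43
  x_L = (0.0975·160 + 0.1325·55 + 0.3400·160) / 0.312125 = 77.2875 / 0.312125 ≈ 247.62

x_C = 330.64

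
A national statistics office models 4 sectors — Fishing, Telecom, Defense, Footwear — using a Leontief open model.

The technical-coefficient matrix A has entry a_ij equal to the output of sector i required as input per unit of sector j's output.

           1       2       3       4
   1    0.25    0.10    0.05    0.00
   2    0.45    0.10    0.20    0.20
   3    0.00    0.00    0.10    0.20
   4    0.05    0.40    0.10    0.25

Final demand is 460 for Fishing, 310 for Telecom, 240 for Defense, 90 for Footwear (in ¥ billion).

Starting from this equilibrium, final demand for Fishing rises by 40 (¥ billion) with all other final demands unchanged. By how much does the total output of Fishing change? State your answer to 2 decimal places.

I − A =
  [   0.75    -0.10    -0.05     0.00]
  [  -0.45     0.90    -0.20    -0.20]
  [   0.00     0.00     0.90    -0.20]
  [  -0.05    -0.40    -0.10     0.75]
Compute the cofactors C_ij = (−1)^(i+j)·(3×3 minor ij) of I−A; the adjugate is their transpose:
adj(I−A) = Cᵀ =
  [ 0.501500   0.069500   0.046750   0.031000]
  [ 0.305750   0.490750   0.144875   0.169500]
  [ 0.045000   0.061000   0.411500   0.126000]
  [ 0.202500   0.274500   0.135250   0.567000]
det(I−A) = Σ_j (I−A)_1j·C_1j = (0.75)(0.501500) + (-0.10)(0.305750) + (-0.05)(0.045000) + (0.00)(0.202500) = 0.3433
(I − A)⁻¹ = adj(I−A) / det(I−A) ≈
  [   1.4608     0.2024     0.1362     0.0903]
  [   0.8906     1.4295     0.4220     0.4937]
  [   0.1311     0.1777     1.1987     0.3670]
  [   0.5899     0.7996     0.3940     1.6516]
Δx = (I − A)⁻¹ Δd with Δd having +40 in the Fishing component and 0 elsewhere.
So Δx_1 = L_11 · (+40), where L_11 = adj(I−A)_11 / det(I−A) = 0.501500 / 0.3433.
Δx_1 = 0.501500 × (+40) / 0.3433 = 20.06 / 0.3433 ≈ 58.43.

Δx_1 = 58.43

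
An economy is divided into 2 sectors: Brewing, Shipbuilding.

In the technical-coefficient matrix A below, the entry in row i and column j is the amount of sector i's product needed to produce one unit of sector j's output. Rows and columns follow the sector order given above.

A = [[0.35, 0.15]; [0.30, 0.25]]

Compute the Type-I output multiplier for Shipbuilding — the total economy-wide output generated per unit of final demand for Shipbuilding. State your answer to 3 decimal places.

m_S = 1.808

I − A =
  [   0.65    -0.15]
  [  -0.30     0.75]
det(I−A) = (0.65)(0.75) − (-0.15)(-0.30) = 0.4425
adj(I−A) = [[0.75, 0.15], [0.30, 0.65]]
(I − A)⁻¹ = adj(I−A) / det(I−A) ≈
  [   1.6949     0.3390]
  [   0.6780     1.4689]
The output multiplier for sector j is the column-j sum of the Leontief inverse (I − A)⁻¹ = adj(I−A) / det(I−A).
Column S of adj(I−A): (0.15, 0.65); det(I−A) = 0.4425.
m_S = (0.15 + 0.65) / 0.4425 = 0.80 / 0.4425 ≈ 1.808.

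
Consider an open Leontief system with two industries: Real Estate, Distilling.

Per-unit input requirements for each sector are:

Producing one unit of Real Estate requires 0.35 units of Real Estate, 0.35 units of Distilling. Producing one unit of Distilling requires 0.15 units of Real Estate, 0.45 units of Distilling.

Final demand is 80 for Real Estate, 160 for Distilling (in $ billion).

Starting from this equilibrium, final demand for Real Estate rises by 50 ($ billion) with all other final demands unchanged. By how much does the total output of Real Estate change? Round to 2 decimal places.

Δx_R = 90.16

I − A =
  [   0.65    -0.15]
  [  -0.35     0.55]
det(I−A) = (0.65)(0.55) − (-0.15)(-0.35) = 0.3050
adj(I−A) = [[0.55, 0.15], [0.35, 0.65]]
(I − A)⁻¹ = adj(I−A) / det(I−A) ≈
  [   1.8033     0.4918]
  [   1.1475     2.1311]
Δx = (I − A)⁻¹ Δd with Δd having +50 in the Real Estate component and 0 elsewhere.
So Δx_R = L_RR · (+50), where L_RR = adj(I−A)_RR / det(I−A) = 0.55 / 0.3050.
Δx_R = 0.55 × (+50) / 0.3050 = 27.50 / 0.3050 ≈ 90.16.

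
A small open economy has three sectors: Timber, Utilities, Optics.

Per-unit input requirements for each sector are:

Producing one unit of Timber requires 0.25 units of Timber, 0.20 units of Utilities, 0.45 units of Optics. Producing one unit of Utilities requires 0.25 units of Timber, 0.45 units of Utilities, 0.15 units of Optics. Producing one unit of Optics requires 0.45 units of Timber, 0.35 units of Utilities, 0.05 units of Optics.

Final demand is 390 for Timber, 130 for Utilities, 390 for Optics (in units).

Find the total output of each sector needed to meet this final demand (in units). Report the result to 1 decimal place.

x_1 = 2512.3, x_2 = 2410.7, x_3 = 1981.2

I − A =
  [   0.75    -0.25    -0.45]
  [  -0.20     0.55    -0.35]
  [  -0.45    -0.15     0.95]
Cofactors of I−A, C_ij = (−1)^(i+j)·(minor ij) (rows/columns in the sector order above):
  C_11 = (0.55)(0.95) − (-0.35)(-0.15) = 0.4700
  C_12 = −[(-0.20)(0.95) − (-0.35)(-0.45)] = 0.3475
  C_13 = (-0.20)(-0.15) − (0.55)(-0.45) = 0.2775
  C_21 = −[(-0.25)(0.95) − (-0.45)(-0.15)] = 0.3050
  C_22 = (0.75)(0.95) − (-0.45)(-0.45) = 0.5100
  C_23 = −[(0.75)(-0.15) − (-0.25)(-0.45)] = 0.2250
  C_31 = (-0.25)(-0.35) − (-0.45)(0.55) = 0.3350
  C_32 = −[(0.75)(-0.35) − (-0.45)(-0.20)] = 0.3525
  C_33 = (0.75)(0.55) − (-0.25)(-0.20) = 0.3625
det(I−A) = Σ_j (I−A)_1j·C_1j = (0.75)(0.4700) + (-0.25)(0.3475) + (-0.45)(0.2775) = 0.14075
adj(I−A) = Cᵀ =
  [ 0.4700   0.3050   0.3350]
  [ 0.3475   0.5100   0.3525]
  [ 0.2775   0.2250   0.3625]
(I − A)⁻¹ = adj(I−A) / det(I−A) ≈
  [   3.3393     2.1670     2.3801]
  [   2.4689     3.6234     2.5044]
  [   1.9716     1.5986     2.5755]
x = (I − A)⁻¹ d = adj(I−A)·d / det(I−A), with det(I−A) = 0.14075:
  x_1 = (0.4700·390 + 0.3050·130 + 0.3350·390) / 0.14075 = 353.60 / 0.14075 ≈ 2512.3
  x_2 = (0.3475·390 + 0.5100·130 + 0.3525·390) / 0.14075 = 339.30 / 0.14075 ≈ 2410.7
  x_3 = (0.2775·390 + 0.2250·130 + 0.3625·390) / 0.14075 = 278.85 / 0.14075 ≈ 1981.2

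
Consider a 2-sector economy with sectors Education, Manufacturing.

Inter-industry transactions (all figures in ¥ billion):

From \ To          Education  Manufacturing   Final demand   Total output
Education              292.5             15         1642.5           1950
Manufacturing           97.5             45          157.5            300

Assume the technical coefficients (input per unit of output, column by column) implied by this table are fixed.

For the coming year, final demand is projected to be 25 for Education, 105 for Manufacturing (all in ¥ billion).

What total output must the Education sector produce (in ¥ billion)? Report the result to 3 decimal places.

x_E = 36.806

Technical coefficients a_ij = z_ij / X_j:
  a_EE = 292.5/1950 = 0.15, a_ME = 97.5/1950 = 0.05
  a_EM = 15/300 = 0.05, a_MM = 45/300 = 0.15
I − A =
  [   0.85    -0.05]
  [  -0.05     0.85]
det(I−A) = (0.85)(0.85) − (-0.05)(-0.05) = 0.7200
adj(I−A) = [[0.85, 0.05], [0.05, 0.85]]
(I − A)⁻¹ = adj(I−A) / det(I−A) ≈
  [   1.1806     0.0694]
  [   0.0694     1.1806]
x = (I − A)⁻¹ d = adj(I−A)·d / det(I−A), with det(I−A) = 0.7200:
  x_E = (0.85·25 + 0.05·105) / 0.7200 = 26.50 / 0.7200 ≈ 36.806
  x_M = (0.05·25 + 0.85·105) / 0.7200 = 90.50 / 0.7200 ≈ 125.694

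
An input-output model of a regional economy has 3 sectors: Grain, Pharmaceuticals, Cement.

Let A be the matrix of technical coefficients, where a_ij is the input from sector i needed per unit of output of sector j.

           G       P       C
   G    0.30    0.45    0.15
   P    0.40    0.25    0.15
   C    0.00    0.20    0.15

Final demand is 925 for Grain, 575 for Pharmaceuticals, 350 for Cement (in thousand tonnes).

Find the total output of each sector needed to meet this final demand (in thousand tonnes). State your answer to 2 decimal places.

I − A =
  [   0.70    -0.45    -0.15]
  [  -0.40     0.75    -0.15]
  [   0.00    -0.20     0.85]
Cofactors of I−A, C_ij = (−1)^(i+j)·(minor ij) (rows/columns in the sector order above):
  C_11 = (0.75)(0.85) − (-0.15)(-0.20) = 0.6075
  C_12 = −[(-0.40)(0.85) − (-0.15)(0.00)] = 0.3400
  C_13 = (-0.40)(-0.20) − (0.75)(0.00) = 0.0800
  C_21 = −[(-0.45)(0.85) − (-0.15)(-0.20)] = 0.4125
  C_22 = (0.70)(0.85) − (-0.15)(0.00) = 0.5950
  C_23 = −[(0.70)(-0.20) − (-0.45)(0.00)] = 0.1400
  C_31 = (-0.45)(-0.15) − (-0.15)(0.75) = 0.1800
  C_32 = −[(0.70)(-0.15) − (-0.15)(-0.40)] = 0.1650
  C_33 = (0.70)(0.75) − (-0.45)(-0.40) = 0.3450
det(I−A) = Σ_j (I−A)_1j·C_1j = (0.70)(0.6075) + (-0.45)(0.3400) + (-0.15)(0.0800) = 0.26025
adj(I−A) = Cᵀ =
  [ 0.6075   0.4125   0.1800]
  [ 0.3400   0.5950   0.1650]
  [ 0.0800   0.1400   0.3450]
(I − A)⁻¹ = adj(I−A) / det(I−A) ≈
  [   2.3343     1.5850     0.6916]
  [   1.3064     2.2863     0.6340]
  [   0.3074     0.5379     1.3256]
x = (I − A)⁻¹ d = adj(I−A)·d / det(I−A), with det(I−A) = 0.26025:
  x_G = (0.6075·925 + 0.4125·575 + 0.1800·350) / 0.26025 = 862.125 / 0.26025 ≈ 3312.68
  x_P = (0.3400·925 + 0.5950·575 + 0.1650·350) / 0.26025 = 714.375 / 0.26025 ≈ 2744.96
  x_C = (0.0800·925 + 0.1400·575 + 0.3450·350) / 0.26025 = 275.25 / 0.26025 ≈ 1057.64

x_G = 3312.68, x_P = 2744.96, x_C = 1057.64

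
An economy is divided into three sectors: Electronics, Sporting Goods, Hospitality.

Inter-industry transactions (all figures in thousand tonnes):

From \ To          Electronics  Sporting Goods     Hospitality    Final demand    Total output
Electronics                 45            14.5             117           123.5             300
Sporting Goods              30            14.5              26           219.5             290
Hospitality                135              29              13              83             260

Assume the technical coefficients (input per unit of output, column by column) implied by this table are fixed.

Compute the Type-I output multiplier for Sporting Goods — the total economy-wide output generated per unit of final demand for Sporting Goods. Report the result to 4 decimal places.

Technical coefficients a_ij = z_ij / X_j:
  a_EE = 45/300 = 0.15, a_SE = 30/300 = 0.10, a_HE = 135/300 = 0.45
  a_ES = 14.5/290 = 0.05, a_SS = 14.5/290 = 0.05, a_HS = 29/290 = 0.10
  a_EH = 117/260 = 0.45, a_SH = 26/260 = 0.10, a_HH = 13/260 = 0.05
I − A =
  [   0.85    -0.05    -0.45]
  [  -0.10     0.95    -0.10]
  [  -0.45    -0.10     0.95]
Cofactors of I−A, C_ij = (−1)^(i+j)·(minor ij) (rows/columns in the sector order above):
  C_11 = (0.95)(0.95) − (-0.10)(-0.10) = 0.8925
  C_12 = −[(-0.10)(0.95) − (-0.10)(-0.45)] = 0.1400
  C_13 = (-0.10)(-0.10) − (0.95)(-0.45) = 0.4375
  C_21 = −[(-0.05)(0.95) − (-0.45)(-0.10)] = 0.0925
  C_22 = (0.85)(0.95) − (-0.45)(-0.45) = 0.6050
  C_23 = −[(0.85)(-0.10) − (-0.05)(-0.45)] = 0.1075
  C_31 = (-0.05)(-0.10) − (-0.45)(0.95) = 0.4325
  C_32 = −[(0.85)(-0.10) − (-0.45)(-0.10)] = 0.1300
  C_33 = (0.85)(0.95) − (-0.05)(-0.10) = 0.8025
det(I−A) = Σ_j (I−A)_1j·C_1j = (0.85)(0.8925) + (-0.05)(0.1400) + (-0.45)(0.4375) = 0.55475
adj(I−A) = Cᵀ =
  [ 0.8925   0.0925   0.4325]
  [ 0.1400   0.6050   0.1300]
  [ 0.4375   0.1075   0.8025]
(I − A)⁻¹ = adj(I−A) / det(I−A) ≈
  [   1.60883     0.16674     0.77963]
  [   0.25237     1.09058     0.23434]
  [   0.78864     0.19378     1.44660]
The output multiplier for sector j is the column-j sum of the Leontief inverse (I − A)⁻¹ = adj(I−A) / det(I−A).
Column S of adj(I−A): (0.0925, 0.6050, 0.1075); det(I−A) = 0.55475.
m_S = (0.0925 + 0.6050 + 0.1075) / 0.55475 = 0.805 / 0.55475 ≈ 1.4511.

m_S = 1.4511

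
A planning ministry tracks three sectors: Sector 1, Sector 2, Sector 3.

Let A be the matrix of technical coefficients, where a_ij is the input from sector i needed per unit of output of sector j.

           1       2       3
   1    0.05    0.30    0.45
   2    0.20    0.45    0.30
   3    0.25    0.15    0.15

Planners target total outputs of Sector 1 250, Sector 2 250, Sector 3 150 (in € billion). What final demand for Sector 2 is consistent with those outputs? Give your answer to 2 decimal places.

d_2 = 42.50

I − A =
  [   0.95    -0.30    -0.45]
  [  -0.20     0.55    -0.30]
  [  -0.25    -0.15     0.85]
d = (I − A) x:
  d_1 = (+0.95)·250 + (-0.30)·250 + (-0.45)·150 = 95.00
  d_2 = (-0.20)·250 + (+0.55)·250 + (-0.30)·150 = 42.50
  d_3 = (-0.25)·250 + (-0.15)·250 + (+0.85)·150 = 27.50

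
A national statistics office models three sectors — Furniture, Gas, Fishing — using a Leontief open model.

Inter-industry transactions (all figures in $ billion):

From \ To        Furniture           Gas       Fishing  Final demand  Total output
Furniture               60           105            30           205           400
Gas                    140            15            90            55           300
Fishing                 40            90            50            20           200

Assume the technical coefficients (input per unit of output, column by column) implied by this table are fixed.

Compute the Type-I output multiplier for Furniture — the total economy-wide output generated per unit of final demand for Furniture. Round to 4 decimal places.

m_1 = 3.0715

Technical coefficients a_ij = z_ij / X_j:
  a_11 = 60/400 = 0.15, a_21 = 140/400 = 0.35, a_31 = 40/400 = 0.10
  a_12 = 105/300 = 0.35, a_22 = 15/300 = 0.05, a_32 = 90/300 = 0.30
  a_13 = 30/200 = 0.15, a_23 = 90/200 = 0.45, a_33 = 50/200 = 0.25
I − A =
  [   0.85    -0.35    -0.15]
  [  -0.35     0.95    -0.45]
  [  -0.10    -0.30     0.75]
Cofactors of I−A, C_ij = (−1)^(i+j)·(minor ij) (rows/columns in the sector order above):
  C_11 = (0.95)(0.75) − (-0.45)(-0.30) = 0.5775
  C_12 = −[(-0.35)(0.75) − (-0.45)(-0.10)] = 0.3075
  C_13 = (-0.35)(-0.30) − (0.95)(-0.10) = 0.2000
  C_21 = −[(-0.35)(0.75) − (-0.15)(-0.30)] = 0.3075
  C_22 = (0.85)(0.75) − (-0.15)(-0.10) = 0.6225
  C_23 = −[(0.85)(-0.30) − (-0.35)(-0.10)] = 0.2900
  C_31 = (-0.35)(-0.45) − (-0.15)(0.95) = 0.3000
  C_32 = −[(0.85)(-0.45) − (-0.15)(-0.35)] = 0.4350
  C_33 = (0.85)(0.95) − (-0.35)(-0.35) = 0.6850
det(I−A) = Σ_j (I−A)_1j·C_1j = (0.85)(0.5775) + (-0.35)(0.3075) + (-0.15)(0.2000) = 0.35325
adj(I−A) = Cᵀ =
  [ 0.5775   0.3075   0.3000]
  [ 0.3075   0.6225   0.4350]
  [ 0.2000   0.2900   0.6850]
(I − A)⁻¹ = adj(I−A) / det(I−A) ≈
  [   1.63482     0.87049     0.84926]
  [   0.87049     1.76221     1.23142]
  [   0.56617     0.82095     1.93914]
The output multiplier for sector j is the column-j sum of the Leontief inverse (I − A)⁻¹ = adj(I−A) / det(I−A).
Column 1 of adj(I−A): (0.5775, 0.3075, 0.2000); det(I−A) = 0.35325.
m_1 = (0.5775 + 0.3075 + 0.2000) / 0.35325 = 1.085 / 0.35325 ≈ 3.0715.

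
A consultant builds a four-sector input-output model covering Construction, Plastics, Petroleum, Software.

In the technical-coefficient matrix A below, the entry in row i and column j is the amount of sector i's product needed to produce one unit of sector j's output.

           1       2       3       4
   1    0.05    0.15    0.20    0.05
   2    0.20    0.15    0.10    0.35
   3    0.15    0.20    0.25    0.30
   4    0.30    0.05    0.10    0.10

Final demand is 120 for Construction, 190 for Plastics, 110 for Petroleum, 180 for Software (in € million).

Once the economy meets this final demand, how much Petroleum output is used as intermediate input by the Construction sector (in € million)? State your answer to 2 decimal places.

I − A =
  [   0.95    -0.15    -0.20    -0.05]
  [  -0.20     0.85    -0.10    -0.35]
  [  -0.15    -0.20     0.75    -0.30]
  [  -0.30    -0.05    -0.10     0.90]
Compute the cofactors C_ij = (−1)^(i+j)·(3×3 minor ij) of I−A; the adjugate is their transpose:
adj(I−A) = Cᵀ =
  [ 0.508625   0.138625   0.172750   0.139750]
  [ 0.235500   0.555750   0.175250   0.287625]
  [ 0.248625   0.216375   0.654125   0.316000]
  [ 0.210250   0.101125   0.140000   0.528375]
det(I−A) = Σ_j (I−A)_1j·C_1j = (0.95)(0.508625) + (-0.15)(0.235500) + (-0.20)(0.248625) + (-0.05)(0.210250) = 0.38763125
(I − A)⁻¹ = adj(I−A) / det(I−A) ≈
  [   1.3121     0.3576     0.4457     0.3605]
  [   0.6075     1.4337     0.4521     0.7420]
  [   0.6414     0.5582     1.6875     0.8152]
  [   0.5424     0.2609     0.3612     1.3631]
First solve x = (I − A)⁻¹ d = adj(I−A)·d / det(I−A); in particular x_1 = (0.508625·120 + 0.138625·190 + 0.172750·110 + 0.139750·180) / 0.38763125 = 131.53125 / 0.38763125 ≈ 339.3206.
Intermediate flow from 3 to 1: z_31 = a_31 · x_1 = 0.15 × 131.53125 / 0.38763125 = 19.7296875 / 0.38763125 ≈ 50.90.

z_31 = 50.90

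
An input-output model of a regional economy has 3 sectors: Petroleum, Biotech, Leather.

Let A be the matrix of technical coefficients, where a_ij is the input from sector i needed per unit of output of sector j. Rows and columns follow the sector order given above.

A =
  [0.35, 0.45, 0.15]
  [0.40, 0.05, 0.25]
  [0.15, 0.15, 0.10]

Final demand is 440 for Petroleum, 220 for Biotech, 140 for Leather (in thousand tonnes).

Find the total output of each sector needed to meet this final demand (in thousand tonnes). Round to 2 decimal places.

x_1 = 1519.44, x_2 = 1023.83, x_3 = 579.43

I − A =
  [   0.65    -0.45    -0.15]
  [  -0.40     0.95    -0.25]
  [  -0.15    -0.15     0.90]
Cofactors of I−A, C_ij = (−1)^(i+j)·(minor ij) (rows/columns in the sector order above):
  C_11 = (0.95)(0.90) − (-0.25)(-0.15) = 0.8175
  C_12 = −[(-0.40)(0.90) − (-0.25)(-0.15)] = 0.3975
  C_13 = (-0.40)(-0.15) − (0.95)(-0.15) = 0.2025
  C_21 = −[(-0.45)(0.90) − (-0.15)(-0.15)] = 0.4275
  C_22 = (0.65)(0.90) − (-0.15)(-0.15) = 0.5625
  C_23 = −[(0.65)(-0.15) − (-0.45)(-0.15)] = 0.1650
  C_31 = (-0.45)(-0.25) − (-0.15)(0.95) = 0.2550
  C_32 = −[(0.65)(-0.25) − (-0.15)(-0.40)] = 0.2225
  C_33 = (0.65)(0.95) − (-0.45)(-0.40) = 0.4375
det(I−A) = Σ_j (I−A)_1j·C_1j = (0.65)(0.8175) + (-0.45)(0.3975) + (-0.15)(0.2025) = 0.322125
adj(I−A) = Cᵀ =
  [ 0.8175   0.4275   0.2550]
  [ 0.3975   0.5625   0.2225]
  [ 0.2025   0.1650   0.4375]
(I − A)⁻¹ = adj(I−A) / det(I−A) ≈
  [   2.5378     1.3271     0.7916]
  [   1.2340     1.7462     0.6907]
  [   0.6286     0.5122     1.3582]
x = (I − A)⁻¹ d = adj(I−A)·d / det(I−A), with det(I−A) = 0.322125:
  x_1 = (0.8175·440 + 0.4275·220 + 0.2550·140) / 0.322125 = 489.45 / 0.322125 ≈ 1519.44
  x_2 = (0.3975·440 + 0.5625·220 + 0.2225·140) / 0.322125 = 329.80 / 0.322125 ≈ 1023.83
  x_3 = (0.2025·440 + 0.1650·220 + 0.4375·140) / 0.322125 = 186.65 / 0.322125 ≈ 579.43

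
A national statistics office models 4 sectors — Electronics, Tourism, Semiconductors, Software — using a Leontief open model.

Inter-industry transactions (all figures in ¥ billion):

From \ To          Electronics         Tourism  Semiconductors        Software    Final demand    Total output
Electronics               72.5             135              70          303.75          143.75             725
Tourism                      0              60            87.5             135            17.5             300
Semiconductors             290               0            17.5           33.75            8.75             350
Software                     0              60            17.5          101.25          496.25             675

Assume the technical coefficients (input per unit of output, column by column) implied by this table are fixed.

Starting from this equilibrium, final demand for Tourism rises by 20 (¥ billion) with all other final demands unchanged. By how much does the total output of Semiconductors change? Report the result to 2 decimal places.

Technical coefficients a_ij = z_ij / X_j:
  a_11 = 72.5/725 = 0.10, a_21 = 0/725 = 0.00, a_31 = 290/725 = 0.40, a_41 = 0/725 = 0.00
  a_12 = 135/300 = 0.45, a_22 = 60/300 = 0.20, a_32 = 0/300 = 0.00, a_42 = 60/300 = 0.20
  a_13 = 70/350 = 0.20, a_23 = 87.5/350 = 0.25, a_33 = 17.5/350 = 0.05, a_43 = 17.5/350 = 0.05
  a_14 = 303.75/675 = 0.45, a_24 = 135/675 = 0.20, a_34 = 33.75/675 = 0.05, a_44 = 101.25/675 = 0.15
I − A =
  [   0.90    -0.45    -0.20    -0.45]
  [   0.00     0.80    -0.25    -0.20]
  [  -0.40     0.00     0.95    -0.05]
  [   0.00    -0.20    -0.05     0.85]
Compute the cofactors C_ij = (−1)^(i+j)·(3×3 minor ij) of I−A; the adjugate is their transpose:
adj(I−A) = Cᵀ =
  [ 0.603500   0.449750   0.268625   0.441125]
  [ 0.089000   0.647500   0.200250   0.211250]
  [ 0.256000   0.198000   0.576000   0.216000]
  [ 0.036000   0.164000   0.081000   0.575000]
det(I−A) = Σ_j (I−A)_1j·C_1j = (0.90)(0.603500) + (-0.45)(0.089000) + (-0.20)(0.256000) + (-0.45)(0.036000) = 0.4357
(I − A)⁻¹ = adj(I−A) / det(I−A) ≈
  [   1.3851     1.0322     0.6165     1.0125]
  [   0.2043     1.4861     0.4596     0.4849]
  [   0.5876     0.4544     1.3220     0.4958]
  [   0.0826     0.3764     0.1859     1.3197]
Δx = (I − A)⁻¹ Δd with Δd having +20 in the Tourism component and 0 elsewhere.
So Δx_3 = L_32 · (+20), where L_32 = adj(I−A)_32 / det(I−A) = 0.198000 / 0.4357.
Δx_3 = 0.198000 × (+20) / 0.4357 = 3.96 / 0.4357 ≈ 9.09.

Δx_3 = 9.09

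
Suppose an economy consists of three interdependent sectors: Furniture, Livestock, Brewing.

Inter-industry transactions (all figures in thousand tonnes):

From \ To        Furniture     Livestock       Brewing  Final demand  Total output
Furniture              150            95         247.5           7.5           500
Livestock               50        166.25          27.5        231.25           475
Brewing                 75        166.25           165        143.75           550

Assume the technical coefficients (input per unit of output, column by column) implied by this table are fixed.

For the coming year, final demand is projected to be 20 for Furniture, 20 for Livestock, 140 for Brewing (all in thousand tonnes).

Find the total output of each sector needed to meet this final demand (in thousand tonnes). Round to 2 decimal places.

Technical coefficients a_ij = z_ij / X_j:
  a_11 = 150/500 = 0.30, a_21 = 50/500 = 0.10, a_31 = 75/500 = 0.15
  a_12 = 95/475 = 0.20, a_22 = 166.25/475 = 0.35, a_32 = 166.25/475 = 0.35
  a_13 = 247.5/550 = 0.45, a_23 = 27.5/550 = 0.05, a_33 = 165/550 = 0.30
I − A =
  [   0.70    -0.20    -0.45]
  [  -0.10     0.65    -0.05]
  [  -0.15    -0.35     0.70]
Cofactors of I−A, C_ij = (−1)^(i+j)·(minor ij) (rows/columns in the sector order above):
  C_11 = (0.65)(0.70) − (-0.05)(-0.35) = 0.4375
  C_12 = −[(-0.10)(0.70) − (-0.05)(-0.15)] = 0.0775
  C_13 = (-0.10)(-0.35) − (0.65)(-0.15) = 0.1325
  C_21 = −[(-0.20)(0.70) − (-0.45)(-0.35)] = 0.2975
  C_22 = (0.70)(0.70) − (-0.45)(-0.15) = 0.4225
  C_23 = −[(0.70)(-0.35) − (-0.20)(-0.15)] = 0.2750
  C_31 = (-0.20)(-0.05) − (-0.45)(0.65) = 0.3025
  C_32 = −[(0.70)(-0.05) − (-0.45)(-0.10)] = 0.0800
  C_33 = (0.70)(0.65) − (-0.20)(-0.10) = 0.4350
det(I−A) = Σ_j (I−A)_1j·C_1j = (0.70)(0.4375) + (-0.20)(0.0775) + (-0.45)(0.1325) = 0.231125
adj(I−A) = Cᵀ =
  [ 0.4375   0.2975   0.3025]
  [ 0.0775   0.4225   0.0800]
  [ 0.1325   0.2750   0.4350]
(I − A)⁻¹ = adj(I−A) / det(I−A) ≈
  [   1.8929     1.2872     1.3088]
  [   0.3353     1.8280     0.3461]
  [   0.5733     1.1898     1.8821]
x = (I − A)⁻¹ d = adj(I−A)·d / det(I−A), with det(I−A) = 0.231125:
  x_1 = (0.4375·20 + 0.2975·20 + 0.3025·140) / 0.231125 = 57.05 / 0.231125 ≈ 246.84
  x_2 = (0.0775·20 + 0.4225·20 + 0.0800·140) / 0.231125 = 21.20 / 0.231125 ≈ 91.73
  x_3 = (0.1325·20 + 0.2750·20 + 0.4350·140) / 0.231125 = 69.05 / 0.231125 ≈ 298.76

x_1 = 246.84, x_2 = 91.73, x_3 = 298.76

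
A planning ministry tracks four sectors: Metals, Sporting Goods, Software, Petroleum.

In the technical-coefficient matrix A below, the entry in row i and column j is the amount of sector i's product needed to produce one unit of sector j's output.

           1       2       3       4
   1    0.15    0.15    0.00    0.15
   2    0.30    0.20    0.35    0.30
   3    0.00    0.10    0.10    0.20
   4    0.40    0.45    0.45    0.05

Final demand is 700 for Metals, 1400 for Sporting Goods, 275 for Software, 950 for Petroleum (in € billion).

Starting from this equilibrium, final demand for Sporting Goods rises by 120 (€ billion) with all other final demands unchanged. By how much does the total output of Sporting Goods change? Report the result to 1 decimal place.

Δx_2 = 305.5

I − A =
  [   0.85    -0.15     0.00    -0.15]
  [  -0.30     0.80    -0.35    -0.30]
  [   0.00    -0.10     0.90    -0.20]
  [  -0.40    -0.45    -0.45     0.95]
Compute the cofactors C_ij = (−1)^(i+j)·(3×3 minor ij) of I−A; the adjugate is their transpose:
adj(I−A) = Cᵀ =
  [ 0.412250   0.182250   0.147750   0.153750]
  [ 0.365500   0.596250   0.396625   0.329500]
  [ 0.131500   0.163250   0.402250   0.157000]
  [ 0.409000   0.436500   0.440625   0.541750]
det(I−A) = Σ_j (I−A)_1j·C_1j = (0.85)(0.412250) + (-0.15)(0.365500) + (0.00)(0.131500) + (-0.15)(0.409000) = 0.2342375
(I − A)⁻¹ = adj(I−A) / det(I−A) ≈
  [   1.7600     0.7781     0.6308     0.6564]
  [   1.5604     2.5455     1.6933     1.4067]
  [   0.5614     0.6969     1.7173     0.6703]
  [   1.7461     1.8635     1.8811     2.3128]
Δx = (I − A)⁻¹ Δd with Δd having +120 in the Sporting Goods component and 0 elsewhere.
So Δx_2 = L_22 · (+120), where L_22 = adj(I−A)_22 / det(I−A) = 0.596250 / 0.2342375.
Δx_2 = 0.596250 × (+120) / 0.2342375 = 71.55 / 0.2342375 ≈ 305.5.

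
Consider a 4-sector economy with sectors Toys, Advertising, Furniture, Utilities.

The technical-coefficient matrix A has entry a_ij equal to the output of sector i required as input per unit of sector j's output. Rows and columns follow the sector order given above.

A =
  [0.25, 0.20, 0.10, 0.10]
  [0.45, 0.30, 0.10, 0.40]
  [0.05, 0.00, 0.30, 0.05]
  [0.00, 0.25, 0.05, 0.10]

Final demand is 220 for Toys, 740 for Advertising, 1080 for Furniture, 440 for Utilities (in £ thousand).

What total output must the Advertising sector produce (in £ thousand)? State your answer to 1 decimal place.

I − A =
  [   0.75    -0.20    -0.10    -0.10]
  [  -0.45     0.70    -0.10    -0.40]
  [  -0.05     0.00     0.70    -0.05]
  [   0.00    -0.25    -0.05     0.90]
Compute the cofactors C_ij = (−1)^(i+j)·(3×3 minor ij) of I−A; the adjugate is their transpose:
adj(I−A) = Cᵀ =
  [ 0.368000   0.144250   0.081000   0.109500]
  [ 0.287875   0.465875   0.125250   0.246000]
  [ 0.032125   0.019625   0.305250   0.029250]
  [ 0.081750   0.130500   0.051750   0.300000]
det(I−A) = Σ_j (I−A)_1j·C_1j = (0.75)(0.368000) + (-0.20)(0.287875) + (-0.10)(0.032125) + (-0.10)(0.081750) = 0.2070375
(I − A)⁻¹ = adj(I−A) / det(I−A) ≈
  [   1.7775     0.6967     0.3912     0.5289]
  [   1.3904     2.2502     0.6050     1.1882]
  [   0.1552     0.0948     1.4744     0.1413]
  [   0.3949     0.6303     0.2500     1.4490]
x = (I − A)⁻¹ d = adj(I−A)·d / det(I−A), with det(I−A) = 0.2070375:
  x_1 = (0.368000·220 + 0.144250·740 + 0.081000·1080 + 0.109500·440) / 0.2070375 = 323.365 / 0.2070375 ≈ 1561.9
  x_2 = (0.287875·220 + 0.465875·740 + 0.125250·1080 + 0.246000·440) / 0.2070375 = 651.59 / 0.2070375 ≈ 3147.2
  x_3 = (0.032125·220 + 0.019625·740 + 0.305250·1080 + 0.029250·440) / 0.2070375 = 364.13 / 0.2070375 ≈ 1758.8
  x_4 = (0.081750·220 + 0.130500·740 + 0.051750·1080 + 0.300000·440) / 0.2070375 = 302.445 / 0.2070375 ≈ 1460.8

x_2 = 3147.2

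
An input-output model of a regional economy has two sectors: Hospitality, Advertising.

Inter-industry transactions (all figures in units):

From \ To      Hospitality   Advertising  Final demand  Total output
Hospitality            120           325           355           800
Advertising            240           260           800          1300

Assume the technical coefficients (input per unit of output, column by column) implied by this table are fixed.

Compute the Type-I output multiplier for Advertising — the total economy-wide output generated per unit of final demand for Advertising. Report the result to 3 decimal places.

m_A = 1.818

Technical coefficients a_ij = z_ij / X_j:
  a_HH = 120/800 = 0.15, a_AH = 240/800 = 0.30
  a_HA = 325/1300 = 0.25, a_AA = 260/1300 = 0.20
I − A =
  [   0.85    -0.25]
  [  -0.30     0.80]
det(I−A) = (0.85)(0.80) − (-0.25)(-0.30) = 0.6050
adj(I−A) = [[0.80, 0.25], [0.30, 0.85]]
(I − A)⁻¹ = adj(I−A) / det(I−A) ≈
  [   1.3223     0.4132]
  [   0.4959     1.4050]
The output multiplier for sector j is the column-j sum of the Leontief inverse (I − A)⁻¹ = adj(I−A) / det(I−A).
Column A of adj(I−A): (0.25, 0.85); det(I−A) = 0.6050.
m_A = (0.25 + 0.85) / 0.6050 = 1.10 / 0.6050 ≈ 1.818.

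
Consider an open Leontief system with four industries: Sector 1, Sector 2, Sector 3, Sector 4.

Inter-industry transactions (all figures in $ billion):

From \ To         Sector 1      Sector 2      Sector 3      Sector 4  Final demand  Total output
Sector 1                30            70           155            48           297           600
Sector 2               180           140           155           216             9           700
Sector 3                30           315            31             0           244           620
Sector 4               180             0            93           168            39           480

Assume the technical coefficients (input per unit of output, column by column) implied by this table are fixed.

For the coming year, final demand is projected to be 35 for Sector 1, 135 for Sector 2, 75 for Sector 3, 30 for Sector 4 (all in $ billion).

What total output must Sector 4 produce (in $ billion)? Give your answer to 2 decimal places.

Technical coefficients a_ij = z_ij / X_j:
  a_11 = 30/600 = 0.05, a_21 = 180/600 = 0.30, a_31 = 30/600 = 0.05, a_41 = 180/600 = 0.30
  a_12 = 70/700 = 0.10, a_22 = 140/700 = 0.20, a_32 = 315/700 = 0.45, a_42 = 0/700 = 0.00
  a_13 = 155/620 = 0.25, a_23 = 155/620 = 0.25, a_33 = 31/620 = 0.05, a_43 = 93/620 = 0.15
  a_14 = 48/480 = 0.10, a_24 = 216/480 = 0.45, a_34 = 0/480 = 0.00, a_44 = 168/480 = 0.35
I − A =
  [   0.95    -0.10    -0.25    -0.10]
  [  -0.30     0.80    -0.25    -0.45]
  [  -0.05    -0.45     0.95     0.00]
  [  -0.30     0.00    -0.15     0.65]
Compute the cofactors C_ij = (−1)^(i+j)·(3×3 minor ij) of I−A; the adjugate is their transpose:
adj(I−A) = Cᵀ =
  [ 0.390500   0.141625   0.165000   0.158125]
  [ 0.325000   0.549250   0.298000   0.430250]
  [ 0.174500   0.267625   0.437000   0.212125]
  [ 0.220500   0.127125   0.177000   0.541625]
det(I−A) = Σ_j (I−A)_1j·C_1j = (0.95)(0.390500) + (-0.10)(0.325000) + (-0.25)(0.174500) + (-0.10)(0.220500) = 0.2728
(I − A)⁻¹ = adj(I−A) / det(I−A) ≈
  [   1.4315     0.5192     0.6048     0.5796]
  [   1.1913     2.0134     1.0924     1.5772]
  [   0.6397     0.9810     1.6019     0.7776]
  [   0.8083     0.4660     0.6488     1.9854]
x = (I − A)⁻¹ d = adj(I−A)·d / det(I−A), with det(I−A) = 0.2728:
  x_1 = (0.390500·35 + 0.141625·135 + 0.165000·75 + 0.158125·30) / 0.2728 = 49.905625 / 0.2728 ≈ 182.94
  x_2 = (0.325000·35 + 0.549250·135 + 0.298000·75 + 0.430250·30) / 0.2728 = 120.78125 / 0.2728 ≈ 442.75
  x_3 = (0.174500·35 + 0.267625·135 + 0.437000·75 + 0.212125·30) / 0.2728 = 81.375625 / 0.2728 ≈ 298.30
  x_4 = (0.220500·35 + 0.127125·135 + 0.177000·75 + 0.541625·30) / 0.2728 = 54.403125 / 0.2728 ≈ 199.42

x_4 = 199.42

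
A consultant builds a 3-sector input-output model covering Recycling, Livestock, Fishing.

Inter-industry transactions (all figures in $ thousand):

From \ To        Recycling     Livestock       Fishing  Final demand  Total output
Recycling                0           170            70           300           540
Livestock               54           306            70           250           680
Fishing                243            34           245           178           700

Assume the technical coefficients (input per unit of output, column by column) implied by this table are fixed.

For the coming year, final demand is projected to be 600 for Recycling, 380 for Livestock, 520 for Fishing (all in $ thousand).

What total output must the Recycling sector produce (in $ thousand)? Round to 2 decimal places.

Technical coefficients a_ij = z_ij / X_j:
  a_RR = 0/540 = 0.00, a_LR = 54/540 = 0.10, a_FR = 243/540 = 0.45
  a_RL = 170/680 = 0.25, a_LL = 306/680 = 0.45, a_FL = 34/680 = 0.05
  a_RF = 70/700 = 0.10, a_LF = 70/700 = 0.10, a_FF = 245/700 = 0.35
I − A =
  [   1.00    -0.25    -0.10]
  [  -0.10     0.55    -0.10]
  [  -0.45    -0.05     0.65]
Cofactors of I−A, C_ij = (−1)^(i+j)·(minor ij) (rows/columns in the sector order above):
  C_11 = (0.55)(0.65) − (-0.10)(-0.05) = 0.3525
  C_12 = −[(-0.10)(0.65) − (-0.10)(-0.45)] = 0.1100
  C_13 = (-0.10)(-0.05) − (0.55)(-0.45) = 0.2525
  C_21 = −[(-0.25)(0.65) − (-0.10)(-0.05)] = 0.1675
  C_22 = (1.00)(0.65) − (-0.10)(-0.45) = 0.6050
  C_23 = −[(1.00)(-0.05) − (-0.25)(-0.45)] = 0.1625
  C_31 = (-0.25)(-0.10) − (-0.10)(0.55) = 0.0800
  C_32 = −[(1.00)(-0.10) − (-0.10)(-0.10)] = 0.1100
  C_33 = (1.00)(0.55) − (-0.25)(-0.10) = 0.5250
det(I−A) = Σ_j (I−A)_1j·C_1j = (1.00)(0.3525) + (-0.25)(0.1100) + (-0.10)(0.2525) = 0.29975
adj(I−A) = Cᵀ =
  [ 0.3525   0.1675   0.0800]
  [ 0.1100   0.6050   0.1100]
  [ 0.2525   0.1625   0.5250]
(I − A)⁻¹ = adj(I−A) / det(I−A) ≈
  [   1.1760     0.5588     0.2669]
  [   0.3670     2.0183     0.3670]
  [   0.8424     0.5421     1.7515]
x = (I − A)⁻¹ d = adj(I−A)·d / det(I−A), with det(I−A) = 0.29975:
  x_R = (0.3525·600 + 0.1675·380 + 0.0800·520) / 0.29975 = 316.75 / 0.29975 ≈ 1056.71
  x_L = (0.1100·600 + 0.6050·380 + 0.1100·520) / 0.29975 = 353.10 / 0.29975 ≈ 1177.98
  x_F = (0.2525·600 + 0.1625·380 + 0.5250·520) / 0.29975 = 486.25 / 0.29975 ≈ 1622.19

x_R = 1056.71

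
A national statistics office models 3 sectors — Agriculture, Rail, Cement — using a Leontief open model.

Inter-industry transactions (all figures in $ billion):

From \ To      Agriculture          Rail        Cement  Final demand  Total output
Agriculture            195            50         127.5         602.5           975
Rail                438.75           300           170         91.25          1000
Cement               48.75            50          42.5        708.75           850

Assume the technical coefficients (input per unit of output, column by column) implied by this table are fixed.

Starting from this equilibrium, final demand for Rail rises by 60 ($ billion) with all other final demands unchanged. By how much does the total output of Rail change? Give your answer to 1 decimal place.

Technical coefficients a_ij = z_ij / X_j:
  a_11 = 195/975 = 0.20, a_21 = 438.75/975 = 0.45, a_31 = 48.75/975 = 0.05
  a_12 = 50/1000 = 0.05, a_22 = 300/1000 = 0.30, a_32 = 50/1000 = 0.05
  a_13 = 127.5/850 = 0.15, a_23 = 170/850 = 0.20, a_33 = 42.5/850 = 0.05
I − A =
  [   0.80    -0.05    -0.15]
  [  -0.45     0.70    -0.20]
  [  -0.05    -0.05     0.95]
Cofactors of I−A, C_ij = (−1)^(i+j)·(minor ij) (rows/columns in the sector order above):
  C_11 = (0.70)(0.95) − (-0.20)(-0.05) = 0.6550
  C_12 = −[(-0.45)(0.95) − (-0.20)(-0.05)] = 0.4375
  C_13 = (-0.45)(-0.05) − (0.70)(-0.05) = 0.0575
  C_21 = −[(-0.05)(0.95) − (-0.15)(-0.05)] = 0.0550
  C_22 = (0.80)(0.95) − (-0.15)(-0.05) = 0.7525
  C_23 = −[(0.80)(-0.05) − (-0.05)(-0.05)] = 0.0425
  C_31 = (-0.05)(-0.20) − (-0.15)(0.70) = 0.1150
  C_32 = −[(0.80)(-0.20) − (-0.15)(-0.45)] = 0.2275
  C_33 = (0.80)(0.70) − (-0.05)(-0.45) = 0.5375
det(I−A) = Σ_j (I−A)_1j·C_1j = (0.80)(0.6550) + (-0.05)(0.4375) + (-0.15)(0.0575) = 0.4935
adj(I−A) = Cᵀ =
  [ 0.6550   0.0550   0.1150]
  [ 0.4375   0.7525   0.2275]
  [ 0.0575   0.0425   0.5375]
(I − A)⁻¹ = adj(I−A) / det(I−A) ≈
  [   1.3273     0.1114     0.2330]
  [   0.8865     1.5248     0.4610]
  [   0.1165     0.0861     1.0892]
Δx = (I − A)⁻¹ Δd with Δd having +60 in the Rail component and 0 elsewhere.
So Δx_2 = L_22 · (+60), where L_22 = adj(I−A)_22 / det(I−A) = 0.7525 / 0.4935.
Δx_2 = 0.7525 × (+60) / 0.4935 = 45.15 / 0.4935 ≈ 91.5.

Δx_2 = 91.5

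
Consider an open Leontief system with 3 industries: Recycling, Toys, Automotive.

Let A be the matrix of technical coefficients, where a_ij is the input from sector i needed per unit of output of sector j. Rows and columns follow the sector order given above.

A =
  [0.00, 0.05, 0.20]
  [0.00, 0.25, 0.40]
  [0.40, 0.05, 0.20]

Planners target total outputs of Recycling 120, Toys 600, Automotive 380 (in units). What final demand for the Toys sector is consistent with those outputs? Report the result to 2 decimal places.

d_2 = 298.00

I − A =
  [   1.00    -0.05    -0.20]
  [   0.00     0.75    -0.40]
  [  -0.40    -0.05     0.80]
d = (I − A) x:
  d_1 = (+1.00)·120 + (-0.05)·600 + (-0.20)·380 = 14.00
  d_2 = (+0.00)·120 + (+0.75)·600 + (-0.40)·380 = 298.00
  d_3 = (-0.40)·120 + (-0.05)·600 + (+0.80)·380 = 226.00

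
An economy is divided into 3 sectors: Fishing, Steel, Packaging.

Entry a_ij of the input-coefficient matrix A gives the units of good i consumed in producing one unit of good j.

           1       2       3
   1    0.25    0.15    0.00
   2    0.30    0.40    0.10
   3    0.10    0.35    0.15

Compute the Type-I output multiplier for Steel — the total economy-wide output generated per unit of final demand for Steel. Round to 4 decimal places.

m_2 = 3.2938

I − A =
  [   0.75    -0.15     0.00]
  [  -0.30     0.60    -0.10]
  [  -0.10    -0.35     0.85]
Cofactors of I−A, C_ij = (−1)^(i+j)·(minor ij) (rows/columns in the sector order above):
  C_11 = (0.60)(0.85) − (-0.10)(-0.35) = 0.4750
  C_12 = −[(-0.30)(0.85) − (-0.10)(-0.10)] = 0.2650
  C_13 = (-0.30)(-0.35) − (0.60)(-0.10) = 0.1650
  C_21 = −[(-0.15)(0.85) − (0.00)(-0.35)] = 0.1275
  C_22 = (0.75)(0.85) − (0.00)(-0.10) = 0.6375
  C_23 = −[(0.75)(-0.35) − (-0.15)(-0.10)] = 0.2775
  C_31 = (-0.15)(-0.10) − (0.00)(0.60) = 0.0150
  C_32 = −[(0.75)(-0.10) − (0.00)(-0.30)] = 0.0750
  C_33 = (0.75)(0.60) − (-0.15)(-0.30) = 0.4050
det(I−A) = Σ_j (I−A)_1j·C_1j = (0.75)(0.4750) + (-0.15)(0.2650) + (0.00)(0.1650) = 0.3165
adj(I−A) = Cᵀ =
  [ 0.4750   0.1275   0.0150]
  [ 0.2650   0.6375   0.0750]
  [ 0.1650   0.2775   0.4050]
(I − A)⁻¹ = adj(I−A) / det(I−A) ≈
  [   1.50079     0.40284     0.04739]
  [   0.83728     2.01422     0.23697]
  [   0.52133     0.87678     1.27962]
The output multiplier for sector j is the column-j sum of the Leontief inverse (I − A)⁻¹ = adj(I−A) / det(I−A).
Column 2 of adj(I−A): (0.1275, 0.6375, 0.2775); det(I−A) = 0.3165.
m_2 = (0.1275 + 0.6375 + 0.2775) / 0.3165 = 1.0425 / 0.3165 ≈ 3.2938.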